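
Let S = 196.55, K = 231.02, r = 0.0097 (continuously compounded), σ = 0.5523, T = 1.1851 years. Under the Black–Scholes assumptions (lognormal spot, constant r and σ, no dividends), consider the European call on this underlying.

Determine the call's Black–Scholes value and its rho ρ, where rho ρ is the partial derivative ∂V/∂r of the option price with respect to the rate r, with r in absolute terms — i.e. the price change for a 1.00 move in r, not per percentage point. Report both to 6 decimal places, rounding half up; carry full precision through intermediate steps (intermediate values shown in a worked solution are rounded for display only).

σ√T = 0.5523·√1.1851 = 0.601246
d₁ = (ln(S/K) + (r+σ²/2)T) / (σ√T) = (ln(196.55/231.02) + (0.0097+0.5523²/2)·1.1851) / 0.601246 = (-0.161587 + 0.192244) / 0.601246 = 0.050989
d₂ = d₁ − σ√T = 0.050989 − 0.601246 = -0.550258
e^{−rT} = e^{−0.0097·1.1851} = 0.988570
N(d₁) = 0.520333,  N(d₂) = 0.291071
Call price V = S·N(d₁) − K·e^{−rT}·N(d₂) = 102.271389 − 66.474712 = 35.796677
ρ = K·T·e^{−rT}·N(d₂) = 78.779181

price = 35.796677
ρ = 78.779181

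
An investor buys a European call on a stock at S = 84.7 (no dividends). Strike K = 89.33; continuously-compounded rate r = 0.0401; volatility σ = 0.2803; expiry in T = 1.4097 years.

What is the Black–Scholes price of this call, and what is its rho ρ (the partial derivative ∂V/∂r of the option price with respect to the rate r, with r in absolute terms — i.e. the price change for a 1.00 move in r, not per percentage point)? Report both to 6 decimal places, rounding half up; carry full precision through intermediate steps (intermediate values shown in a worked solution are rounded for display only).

price = 11.315743
ρ = 52.105435

σ√T = 0.2803·√1.4097 = 0.332802
d₁ = (ln(S/K) + (r+σ²/2)T) / (σ√T) = (ln(84.7/89.33) + (0.0401+0.2803²/2)·1.4097) / 0.332802 = (-0.053222 + 0.111908) / 0.332802 = 0.176339
d₂ = d₁ − σ√T = 0.176339 − 0.332802 = -0.156464
e^{−rT} = e^{−0.0401·1.4097} = 0.945039
N(d₁) = 0.569986,  N(d₂) = 0.437834
Call price V = S·N(d₁) − K·e^{−rT}·N(d₂) = 48.277817 − 36.962074 = 11.315743
ρ = K·T·e^{−rT}·N(d₂) = 52.105435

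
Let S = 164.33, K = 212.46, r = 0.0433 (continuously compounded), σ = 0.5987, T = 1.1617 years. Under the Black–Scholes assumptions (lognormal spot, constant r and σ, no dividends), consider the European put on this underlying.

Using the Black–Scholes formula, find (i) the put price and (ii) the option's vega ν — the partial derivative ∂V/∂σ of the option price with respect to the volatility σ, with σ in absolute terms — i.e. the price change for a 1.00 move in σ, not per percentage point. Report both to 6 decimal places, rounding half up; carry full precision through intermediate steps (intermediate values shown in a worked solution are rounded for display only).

σ√T = 0.5987·√1.1617 = 0.645292
d₁ = (ln(S/K) + (r+σ²/2)T) / (σ√T) = (ln(164.33/212.46) + (0.0433+0.5987²/2)·1.1617) / 0.645292 = (-0.256877 + 0.258502) / 0.645292 = 0.002519
d₂ = d₁ − σ√T = 0.002519 − 0.645292 = -0.642773
e^{−rT} = e^{−0.0433·1.1617} = 0.950943
N(−d₁) = 0.498995,  N(−d₂) = 0.739814
Put price V = K·e^{−rT}·N(−d₂) − S·N(−d₁) = 149.470065 − 81.999875 = 67.470190
φ(d₁) = (1/√(2π))·e^{−d₁²/2} = 0.398941
ν = S·φ(d₁)·√T = 70.659822

price = 67.470190
ν = 70.659822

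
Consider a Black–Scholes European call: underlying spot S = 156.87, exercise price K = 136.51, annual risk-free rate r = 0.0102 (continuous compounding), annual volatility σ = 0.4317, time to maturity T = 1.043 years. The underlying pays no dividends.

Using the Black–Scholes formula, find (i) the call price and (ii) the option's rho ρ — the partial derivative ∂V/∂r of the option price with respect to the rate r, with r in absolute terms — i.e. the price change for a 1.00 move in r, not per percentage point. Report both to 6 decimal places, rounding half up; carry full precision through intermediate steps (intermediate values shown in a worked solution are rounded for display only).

σ√T = 0.4317·√1.043 = 0.440884
d₁ = (ln(S/K) + (r+σ²/2)T) / (σ√T) = (ln(156.87/136.51) + (0.0102+0.4317²/2)·1.043) / 0.440884 = (0.139020 + 0.107828) / 0.440884 = 0.559892
d₂ = d₁ − σ√T = 0.559892 − 0.440884 = 0.119008
e^{−rT} = e^{−0.0102·1.043} = 0.989418
N(d₁) = 0.712224,  N(d₂) = 0.547366
Call price V = S·N(d₁) − K·e^{−rT}·N(d₂) = 111.726505 − 73.930172 = 37.796333
ρ = K·T·e^{−rT}·N(d₂) = 77.109169

price = 37.796333
ρ = 77.109169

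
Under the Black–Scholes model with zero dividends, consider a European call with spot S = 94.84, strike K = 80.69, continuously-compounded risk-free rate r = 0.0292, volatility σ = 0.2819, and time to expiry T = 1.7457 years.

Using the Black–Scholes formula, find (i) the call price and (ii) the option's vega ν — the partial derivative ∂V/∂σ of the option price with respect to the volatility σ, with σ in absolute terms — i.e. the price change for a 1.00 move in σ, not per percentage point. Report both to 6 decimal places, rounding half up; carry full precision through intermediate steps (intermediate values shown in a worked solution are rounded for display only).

price = 23.726267
ν = 37.539110

σ√T = 0.2819·√1.7457 = 0.372460
d₁ = (ln(S/K) + (r+σ²/2)T) / (σ√T) = (ln(94.84/80.69) + (0.0292+0.2819²/2)·1.7457) / 0.372460 = (0.161577 + 0.120338) / 0.372460 = 0.756898
d₂ = d₁ − σ√T = 0.756898 − 0.372460 = 0.384438
e^{−rT} = e^{−0.0292·1.7457} = 0.950303
N(d₁) = 0.775444,  N(d₂) = 0.649673
Call price V = S·N(d₁) − K·e^{−rT}·N(d₂) = 73.543155 − 49.816888 = 23.726267
φ(d₁) = (1/√(2π))·e^{−d₁²/2} = 0.299576
ν = S·φ(d₁)·√T = 37.539110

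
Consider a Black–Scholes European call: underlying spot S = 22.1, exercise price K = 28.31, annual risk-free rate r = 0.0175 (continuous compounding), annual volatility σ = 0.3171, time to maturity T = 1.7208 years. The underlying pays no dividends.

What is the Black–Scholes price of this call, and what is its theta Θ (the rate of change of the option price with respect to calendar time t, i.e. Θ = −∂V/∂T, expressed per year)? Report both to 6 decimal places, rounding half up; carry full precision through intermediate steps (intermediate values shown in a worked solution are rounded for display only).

σ√T = 0.3171·√1.7208 = 0.415969
d₁ = (ln(S/K) + (r+σ²/2)T) / (σ√T) = (ln(22.1/28.31) + (0.0175+0.3171²/2)·1.7208) / 0.415969 = (-0.247637 + 0.116629) / 0.415969 = -0.314947
d₂ = d₁ − σ√T = -0.314947 − 0.415969 = -0.730916
e^{−rT} = e^{−0.0175·1.7208} = 0.970335
N(d₁) = 0.376401,  N(d₂) = 0.232415
Call price V = S·N(d₁) − K·e^{−rT}·N(d₂) = 8.318464 − 6.384487 = 1.933976
φ(d₁) = (1/√(2π))·e^{−d₁²/2} = 0.379639
Θ = −S·φ(d₁)·σ/(2√T) − r·K·e^{−rT}·N(d₂) = −1.014061 − 0.111729 = -1.125790

price = 1.933976
Θ = -1.125790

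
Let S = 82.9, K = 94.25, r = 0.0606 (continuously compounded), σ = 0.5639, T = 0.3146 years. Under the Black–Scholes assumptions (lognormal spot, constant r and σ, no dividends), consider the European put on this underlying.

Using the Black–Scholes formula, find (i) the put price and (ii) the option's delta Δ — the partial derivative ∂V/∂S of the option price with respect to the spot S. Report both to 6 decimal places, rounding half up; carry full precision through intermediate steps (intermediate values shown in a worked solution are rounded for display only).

price = 16.447907
Δ = -0.574277

σ√T = 0.5639·√0.3146 = 0.316287
d₁ = (ln(S/K) + (r+σ²/2)T) / (σ√T) = (ln(82.9/94.25) + (0.0606+0.5639²/2)·0.3146) / 0.316287 = (-0.128316 + 0.069084) / 0.316287 = -0.187274
d₂ = d₁ − σ√T = -0.187274 − 0.316287 = -0.503561
e^{−rT} = e^{−0.0606·0.3146} = 0.981116
N(−d₁) = 0.574277,  N(−d₂) = 0.692715
Put price V = K·e^{−rT}·N(−d₂) − S·N(−d₁) = 64.055468 − 47.607561 = 16.447907
Δ = −N(−d₁) = -0.574277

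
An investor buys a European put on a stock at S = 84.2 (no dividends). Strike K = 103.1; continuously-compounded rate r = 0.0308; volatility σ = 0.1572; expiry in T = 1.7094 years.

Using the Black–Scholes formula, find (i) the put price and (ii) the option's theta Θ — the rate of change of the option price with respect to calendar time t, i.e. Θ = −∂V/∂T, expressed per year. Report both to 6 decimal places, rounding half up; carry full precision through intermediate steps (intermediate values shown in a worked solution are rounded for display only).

price = 16.140645
Θ = 0.742134

σ√T = 0.1572·√1.7094 = 0.205530
d₁ = (ln(S/K) + (r+σ²/2)T) / (σ√T) = (ln(84.2/103.1) + (0.0308+0.1572²/2)·1.7094) / 0.205530 = (-0.202504 + 0.073771) / 0.205530 = -0.626351
d₂ = d₁ − σ√T = -0.626351 − 0.205530 = -0.831881
e^{−rT} = e^{−0.0308·1.7094} = 0.948712
N(−d₁) = 0.734458,  N(−d₂) = 0.797262
Put price V = K·e^{−rT}·N(−d₂) − S·N(−d₁) = 77.981986 − 61.841341 = 16.140645
φ(d₁) = (1/√(2π))·e^{−d₁²/2} = 0.327884
Θ = −S·φ(d₁)·σ/(2√T) + r·K·e^{−rT}·N(−d₂) = −1.659711 + 2.401845 = 0.742134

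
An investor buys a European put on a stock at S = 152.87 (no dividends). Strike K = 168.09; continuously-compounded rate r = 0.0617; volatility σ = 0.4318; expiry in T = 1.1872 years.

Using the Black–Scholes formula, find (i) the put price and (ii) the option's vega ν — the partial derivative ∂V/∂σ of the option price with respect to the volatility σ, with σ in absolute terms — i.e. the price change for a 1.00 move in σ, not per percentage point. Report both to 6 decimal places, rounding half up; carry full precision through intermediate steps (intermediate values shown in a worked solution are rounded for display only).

σ√T = 0.4318·√1.1872 = 0.470484
d₁ = (ln(S/K) + (r+σ²/2)T) / (σ√T) = (ln(152.87/168.09) + (0.0617+0.4318²/2)·1.1872) / 0.470484 = (-0.094912 + 0.183928) / 0.470484 = 0.189201
d₂ = d₁ − σ√T = 0.189201 − 0.470484 = -0.281283
e^{−rT} = e^{−0.0617·1.1872} = 0.929368
N(−d₁) = 0.424968,  N(−d₂) = 0.610753
Put price V = K·e^{−rT}·N(−d₂) − S·N(−d₁) = 95.410338 − 64.964798 = 30.445540
φ(d₁) = (1/√(2π))·e^{−d₁²/2} = 0.391865
ν = S·φ(d₁)·√T = 65.271117

price = 30.445540
ν = 65.271117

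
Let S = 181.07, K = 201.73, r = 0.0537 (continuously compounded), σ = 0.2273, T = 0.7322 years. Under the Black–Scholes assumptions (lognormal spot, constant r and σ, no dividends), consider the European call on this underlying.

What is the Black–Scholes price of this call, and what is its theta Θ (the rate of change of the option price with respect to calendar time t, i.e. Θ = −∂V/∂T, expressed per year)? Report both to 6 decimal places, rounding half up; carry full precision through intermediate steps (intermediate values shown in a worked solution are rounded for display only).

price = 8.980003
Θ = -12.681487

σ√T = 0.2273·√0.7322 = 0.194498
d₁ = (ln(S/K) + (r+σ²/2)T) / (σ√T) = (ln(181.07/201.73) + (0.0537+0.2273²/2)·0.7322) / 0.194498 = (-0.108046 + 0.058234) / 0.194498 = -0.256109
d₂ = d₁ − σ√T = -0.256109 − 0.194498 = -0.450607
e^{−rT} = e^{−0.0537·0.7322} = 0.961444
N(d₁) = 0.398933,  N(d₂) = 0.326136
Call price V = S·N(d₁) − K·e^{−rT}·N(d₂) = 72.234831 − 63.254828 = 8.980003
φ(d₁) = (1/√(2π))·e^{−d₁²/2} = 0.386071
Θ = −S·φ(d₁)·σ/(2√T) − r·K·e^{−rT}·N(d₂) = −9.284703 − 3.396784 = -12.681487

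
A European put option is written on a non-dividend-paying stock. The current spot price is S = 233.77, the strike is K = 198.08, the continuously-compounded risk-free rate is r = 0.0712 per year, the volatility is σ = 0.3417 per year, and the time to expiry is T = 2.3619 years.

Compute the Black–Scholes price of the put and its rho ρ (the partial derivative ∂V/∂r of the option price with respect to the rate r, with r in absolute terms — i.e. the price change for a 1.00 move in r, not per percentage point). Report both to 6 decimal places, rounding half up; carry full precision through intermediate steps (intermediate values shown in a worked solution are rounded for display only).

price = 16.219221
ρ = -140.189124

σ√T = 0.3417·√2.3619 = 0.525141
d₁ = (ln(S/K) + (r+σ²/2)T) / (σ√T) = (ln(233.77/198.08) + (0.0712+0.3417²/2)·2.3619) / 0.525141 = (0.165667 + 0.306054) / 0.525141 = 0.898274
d₂ = d₁ − σ√T = 0.898274 − 0.525141 = 0.373133
e^{−rT} = e^{−0.0712·2.3619} = 0.845212
N(−d₁) = 0.184520,  N(−d₂) = 0.354525
Put price V = K·e^{−rT}·N(−d₂) − S·N(−d₁) = 59.354386 − 43.135165 = 16.219221
ρ = −K·T·e^{−rT}·N(−d₂) = -140.189124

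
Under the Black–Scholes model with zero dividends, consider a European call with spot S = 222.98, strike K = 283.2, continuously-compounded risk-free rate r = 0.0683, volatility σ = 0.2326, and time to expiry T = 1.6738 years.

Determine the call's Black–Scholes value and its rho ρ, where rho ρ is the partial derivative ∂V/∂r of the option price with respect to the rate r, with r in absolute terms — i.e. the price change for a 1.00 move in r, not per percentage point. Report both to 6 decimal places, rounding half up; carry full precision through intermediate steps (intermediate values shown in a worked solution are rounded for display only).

price = 16.014525
ρ = 120.937423

σ√T = 0.2326·√1.6738 = 0.300927
d₁ = (ln(S/K) + (r+σ²/2)T) / (σ√T) = (ln(222.98/283.2) + (0.0683+0.2326²/2)·1.6738) / 0.300927 = (-0.239071 + 0.159599) / 0.300927 = -0.264091
d₂ = d₁ − σ√T = -0.264091 − 0.300927 = -0.565018
e^{−rT} = e^{−0.0683·1.6738} = 0.891972
N(d₁) = 0.395855,  N(d₂) = 0.286031
Call price V = S·N(d₁) − K·e^{−rT}·N(d₂) = 88.267735 − 72.253210 = 16.014525
ρ = K·T·e^{−rT}·N(d₂) = 120.937423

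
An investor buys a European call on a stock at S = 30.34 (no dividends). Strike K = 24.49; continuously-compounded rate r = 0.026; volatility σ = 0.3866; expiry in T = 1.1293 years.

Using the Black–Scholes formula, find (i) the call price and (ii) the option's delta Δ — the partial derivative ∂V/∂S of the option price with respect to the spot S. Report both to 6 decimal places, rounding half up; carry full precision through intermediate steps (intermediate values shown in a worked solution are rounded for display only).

σ√T = 0.3866·√1.1293 = 0.410834
d₁ = (ln(S/K) + (r+σ²/2)T) / (σ√T) = (ln(30.34/24.49) + (0.026+0.3866²/2)·1.1293) / 0.410834 = (0.214202 + 0.113754) / 0.410834 = 0.798269
d₂ = d₁ − σ√T = 0.798269 − 0.410834 = 0.387435
e^{−rT} = e^{−0.026·1.1293} = 0.971065
N(d₁) = 0.787643,  N(d₂) = 0.650783
Call price V = S·N(d₁) − K·e^{−rT}·N(d₂) = 23.897085 − 15.476519 = 8.420566
Δ = N(d₁) = 0.787643

price = 8.420566
Δ = 0.787643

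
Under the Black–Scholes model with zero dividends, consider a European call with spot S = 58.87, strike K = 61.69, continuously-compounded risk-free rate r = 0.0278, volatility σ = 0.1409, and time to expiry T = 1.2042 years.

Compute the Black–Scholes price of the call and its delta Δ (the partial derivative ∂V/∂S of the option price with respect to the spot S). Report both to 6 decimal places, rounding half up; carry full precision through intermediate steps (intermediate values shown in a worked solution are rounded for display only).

σ√T = 0.1409·√1.2042 = 0.154618
d₁ = (ln(S/K) + (r+σ²/2)T) / (σ√T) = (ln(58.87/61.69) + (0.0278+0.1409²/2)·1.2042) / 0.154618 = (-0.046790 + 0.045430) / 0.154618 = -0.008796
d₂ = d₁ − σ√T = -0.008796 − 0.154618 = -0.163414
e^{−rT} = e^{−0.0278·1.2042} = 0.967077
N(d₁) = 0.496491,  N(d₂) = 0.435096
Call price V = S·N(d₁) − K·e^{−rT}·N(d₂) = 29.228413 − 25.957397 = 3.271016
Δ = N(d₁) = 0.496491

price = 3.271016
Δ = 0.496491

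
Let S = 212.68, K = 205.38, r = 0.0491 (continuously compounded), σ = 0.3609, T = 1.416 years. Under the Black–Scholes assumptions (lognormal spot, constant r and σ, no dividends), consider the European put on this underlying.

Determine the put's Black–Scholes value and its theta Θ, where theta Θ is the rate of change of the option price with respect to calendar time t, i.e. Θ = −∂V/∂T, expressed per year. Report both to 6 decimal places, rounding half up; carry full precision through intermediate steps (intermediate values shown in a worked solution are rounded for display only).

price = 24.814649
Θ = -6.989186

σ√T = 0.3609·√1.416 = 0.429456
d₁ = (ln(S/K) + (r+σ²/2)T) / (σ√T) = (ln(212.68/205.38) + (0.0491+0.3609²/2)·1.416) / 0.429456 = (0.034927 + 0.161742) / 0.429456 = 0.457948
d₂ = d₁ − σ√T = 0.457948 − 0.429456 = 0.028492
e^{−rT} = e^{−0.0491·1.416} = 0.932836
N(−d₁) = 0.323495,  N(−d₂) = 0.488635
Put price V = K·e^{−rT}·N(−d₂) − S·N(−d₁) = 93.615529 − 68.800881 = 24.814649
φ(d₁) = (1/√(2π))·e^{−d₁²/2} = 0.359228
Θ = −S·φ(d₁)·σ/(2√T) + r·K·e^{−rT}·N(−d₂) = −11.585709 + 4.596522 = -6.989186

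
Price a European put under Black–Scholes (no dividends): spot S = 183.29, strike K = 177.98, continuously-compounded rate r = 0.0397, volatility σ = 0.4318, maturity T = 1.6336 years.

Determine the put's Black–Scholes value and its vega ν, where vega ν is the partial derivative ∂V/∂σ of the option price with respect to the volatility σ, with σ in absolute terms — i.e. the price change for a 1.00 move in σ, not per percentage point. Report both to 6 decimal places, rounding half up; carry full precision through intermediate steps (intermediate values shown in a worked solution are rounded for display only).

σ√T = 0.4318·√1.6336 = 0.551894
d₁ = (ln(S/K) + (r+σ²/2)T) / (σ√T) = (ln(183.29/177.98) + (0.0397+0.4318²/2)·1.6336) / 0.551894 = (0.029398 + 0.217147) / 0.551894 = 0.446727
d₂ = d₁ − σ√T = 0.446727 − 0.551894 = -0.105167
e^{−rT} = e^{−0.0397·1.6336} = 0.937204
N(−d₁) = 0.327536,  N(−d₂) = 0.541878
Put price V = K·e^{−rT}·N(−d₂) − S·N(−d₁) = 90.387280 − 60.034108 = 30.353172
φ(d₁) = (1/√(2π))·e^{−d₁²/2} = 0.361056
ν = S·φ(d₁)·√T = 84.583716

price = 30.353172
ν = 84.583716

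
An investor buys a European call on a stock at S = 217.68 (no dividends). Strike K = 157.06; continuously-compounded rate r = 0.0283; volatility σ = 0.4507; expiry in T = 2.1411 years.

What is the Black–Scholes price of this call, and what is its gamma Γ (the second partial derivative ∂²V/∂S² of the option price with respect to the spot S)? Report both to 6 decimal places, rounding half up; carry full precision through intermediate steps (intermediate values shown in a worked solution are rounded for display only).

price = 89.657608
Γ = 0.001826

σ√T = 0.4507·√2.1411 = 0.659487
d₁ = (ln(S/K) + (r+σ²/2)T) / (σ√T) = (ln(217.68/157.06) + (0.0283+0.4507²/2)·2.1411) / 0.659487 = (0.326398 + 0.278054) / 0.659487 = 0.916550
d₂ = d₁ − σ√T = 0.916550 − 0.659487 = 0.257064
e^{−rT} = e^{−0.0283·2.1411} = 0.941206
N(d₁) = 0.820311,  N(d₂) = 0.601435
Call price V = S·N(d₁) − K·e^{−rT}·N(d₂) = 178.565257 − 88.907649 = 89.657608
φ(d₁) = (1/√(2π))·e^{−d₁²/2} = 0.262115
Γ = φ(d₁) / (S·σ·√T) = 0.001826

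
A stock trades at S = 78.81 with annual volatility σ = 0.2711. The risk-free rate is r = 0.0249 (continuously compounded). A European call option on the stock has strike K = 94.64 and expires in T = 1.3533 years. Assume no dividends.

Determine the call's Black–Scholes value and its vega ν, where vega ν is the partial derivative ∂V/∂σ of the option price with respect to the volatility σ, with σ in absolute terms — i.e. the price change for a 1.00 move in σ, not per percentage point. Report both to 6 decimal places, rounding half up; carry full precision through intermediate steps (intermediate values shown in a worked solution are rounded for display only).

price = 5.484942
ν = 34.795643

σ√T = 0.2711·√1.3533 = 0.315374
d₁ = (ln(S/K) + (r+σ²/2)T) / (σ√T) = (ln(78.81/94.64) + (0.0249+0.2711²/2)·1.3533) / 0.315374 = (-0.183040 + 0.083428) / 0.315374 = -0.315855
d₂ = d₁ − σ√T = -0.315855 − 0.315374 = -0.631230
e^{−rT} = e^{−0.0249·1.3533} = 0.966864
N(d₁) = 0.376056,  N(d₂) = 0.263945
Call price V = S·N(d₁) − K·e^{−rT}·N(d₂) = 29.636994 − 24.152053 = 5.484942
φ(d₁) = (1/√(2π))·e^{−d₁²/2} = 0.379530
ν = S·φ(d₁)·√T = 34.795643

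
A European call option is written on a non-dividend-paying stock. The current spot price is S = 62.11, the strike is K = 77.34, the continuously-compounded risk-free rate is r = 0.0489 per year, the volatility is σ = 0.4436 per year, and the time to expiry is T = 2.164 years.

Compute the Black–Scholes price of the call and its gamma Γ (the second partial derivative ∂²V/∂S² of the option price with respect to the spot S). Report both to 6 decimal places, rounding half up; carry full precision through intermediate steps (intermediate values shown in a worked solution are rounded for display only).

σ√T = 0.4436·√2.164 = 0.652560
d₁ = (ln(S/K) + (r+σ²/2)T) / (σ√T) = (ln(62.11/77.34) + (0.0489+0.4436²/2)·2.164) / 0.652560 = (-0.219304 + 0.318737) / 0.652560 = 0.152373
d₂ = d₁ − σ√T = 0.152373 − 0.652560 = -0.500187
e^{−rT} = e^{−0.0489·2.164} = 0.899587
N(d₁) = 0.560554,  N(d₂) = 0.308472
Call price V = S·N(d₁) − K·e^{−rT}·N(d₂) = 34.815980 − 21.461632 = 13.354349
φ(d₁) = (1/√(2π))·e^{−d₁²/2} = 0.394338
Γ = φ(d₁) / (S·σ·√T) = 0.009729

price = 13.354349
Γ = 0.009729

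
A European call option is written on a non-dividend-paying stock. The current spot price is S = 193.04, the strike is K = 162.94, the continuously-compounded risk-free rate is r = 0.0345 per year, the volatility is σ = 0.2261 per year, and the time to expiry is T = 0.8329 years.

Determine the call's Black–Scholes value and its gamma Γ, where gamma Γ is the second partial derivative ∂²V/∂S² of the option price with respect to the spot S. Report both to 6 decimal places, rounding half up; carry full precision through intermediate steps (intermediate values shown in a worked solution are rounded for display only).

price = 37.941574
Γ = 0.005687

σ√T = 0.2261·√0.8329 = 0.206346
d₁ = (ln(S/K) + (r+σ²/2)T) / (σ√T) = (ln(193.04/162.94) + (0.0345+0.2261²/2)·0.8329) / 0.206346 = (0.169515 + 0.050024) / 0.206346 = 1.063938
d₂ = d₁ − σ√T = 1.063938 − 0.206346 = 0.857592
e^{−rT} = e^{−0.0345·0.8329} = 0.971674
N(d₁) = 0.856322,  N(d₂) = 0.804441
Call price V = S·N(d₁) − K·e^{−rT}·N(d₂) = 165.304331 − 127.362757 = 37.941574
φ(d₁) = (1/√(2π))·e^{−d₁²/2} = 0.226520
Γ = φ(d₁) / (S·σ·√T) = 0.005687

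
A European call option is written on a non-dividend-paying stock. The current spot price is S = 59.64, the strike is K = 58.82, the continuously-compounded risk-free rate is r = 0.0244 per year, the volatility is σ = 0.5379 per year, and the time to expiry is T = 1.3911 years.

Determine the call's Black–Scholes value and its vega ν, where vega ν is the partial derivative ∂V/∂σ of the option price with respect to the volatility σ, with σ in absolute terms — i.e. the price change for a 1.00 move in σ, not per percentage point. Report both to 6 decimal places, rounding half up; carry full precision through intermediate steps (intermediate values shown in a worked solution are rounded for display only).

price = 15.930340
ν = 25.981710

σ√T = 0.5379·√1.3911 = 0.634426
d₁ = (ln(S/K) + (r+σ²/2)T) / (σ√T) = (ln(59.64/58.82) + (0.0244+0.5379²/2)·1.3911) / 0.634426 = (0.013845 + 0.235191) / 0.634426 = 0.392537
d₂ = d₁ − σ√T = 0.392537 − 0.634426 = -0.241889
e^{−rT} = e^{−0.0244·1.3911} = 0.966627
N(d₁) = 0.652669,  N(d₂) = 0.404433
Call price V = S·N(d₁) − K·e^{−rT}·N(d₂) = 38.925188 − 22.994848 = 15.930340
φ(d₁) = (1/√(2π))·e^{−d₁²/2} = 0.369361
ν = S·φ(d₁)·√T = 25.981710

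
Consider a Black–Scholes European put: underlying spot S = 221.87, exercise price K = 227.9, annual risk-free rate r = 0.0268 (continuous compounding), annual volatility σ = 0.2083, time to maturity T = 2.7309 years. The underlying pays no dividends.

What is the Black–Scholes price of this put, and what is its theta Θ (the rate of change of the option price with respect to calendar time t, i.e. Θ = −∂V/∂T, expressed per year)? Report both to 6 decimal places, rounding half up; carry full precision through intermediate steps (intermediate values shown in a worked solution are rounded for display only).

σ√T = 0.2083·√2.7309 = 0.344225
d₁ = (ln(S/K) + (r+σ²/2)T) / (σ√T) = (ln(221.87/227.9) + (0.0268+0.2083²/2)·2.7309) / 0.344225 = (-0.026815 + 0.132433) / 0.344225 = 0.306829
d₂ = d₁ − σ√T = 0.306829 − 0.344225 = -0.037396
e^{−rT} = e^{−0.0268·2.7309} = 0.929426
N(−d₁) = 0.379487,  N(−d₂) = 0.514915
Put price V = K·e^{−rT}·N(−d₂) − S·N(−d₁) = 109.067386 − 84.196725 = 24.870661
φ(d₁) = (1/√(2π))·e^{−d₁²/2} = 0.380598
Θ = −S·φ(d₁)·σ/(2√T) + r·K·e^{−rT}·N(−d₂) = −5.321964 + 2.923006 = -2.398958

price = 24.870661
Θ = -2.398958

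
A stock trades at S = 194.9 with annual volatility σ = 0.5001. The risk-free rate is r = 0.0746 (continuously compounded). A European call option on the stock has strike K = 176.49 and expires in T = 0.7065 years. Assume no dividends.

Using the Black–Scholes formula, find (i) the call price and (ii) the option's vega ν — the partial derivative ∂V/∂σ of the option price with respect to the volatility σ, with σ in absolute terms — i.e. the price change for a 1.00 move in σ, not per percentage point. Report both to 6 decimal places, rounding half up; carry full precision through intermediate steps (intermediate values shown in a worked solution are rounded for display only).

price = 45.809407
ν = 55.504606

σ√T = 0.5001·√0.7065 = 0.420352
d₁ = (ln(S/K) + (r+σ²/2)T) / (σ√T) = (ln(194.9/176.49) + (0.0746+0.5001²/2)·0.7065) / 0.420352 = (0.099222 + 0.141053) / 0.420352 = 0.571605
d₂ = d₁ − σ√T = 0.571605 − 0.420352 = 0.151253
e^{−rT} = e^{−0.0746·0.7065} = 0.948660
N(d₁) = 0.716205,  N(d₂) = 0.560112
Call price V = S·N(d₁) − K·e^{−rT}·N(d₂) = 139.588379 − 93.778972 = 45.809407
φ(d₁) = (1/√(2π))·e^{−d₁²/2} = 0.338814
ν = S·φ(d₁)·√T = 55.504606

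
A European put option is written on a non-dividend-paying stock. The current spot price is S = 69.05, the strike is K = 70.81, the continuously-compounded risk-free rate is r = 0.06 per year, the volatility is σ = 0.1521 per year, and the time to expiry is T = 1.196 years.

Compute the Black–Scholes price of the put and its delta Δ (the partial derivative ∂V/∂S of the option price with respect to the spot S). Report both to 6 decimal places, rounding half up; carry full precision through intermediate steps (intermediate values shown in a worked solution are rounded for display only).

price = 3.074914
Δ = -0.358204

σ√T = 0.1521·√1.196 = 0.166339
d₁ = (ln(S/K) + (r+σ²/2)T) / (σ√T) = (ln(69.05/70.81) + (0.06+0.1521²/2)·1.196) / 0.166339 = (-0.025169 + 0.085594) / 0.166339 = 0.363264
d₂ = d₁ − σ√T = 0.363264 − 0.166339 = 0.196924
e^{−rT} = e^{−0.06·1.196} = 0.930754
N(−d₁) = 0.358204,  N(−d₂) = 0.421943
Put price V = K·e^{−rT}·N(−d₂) − S·N(−d₁) = 27.808896 − 24.733983 = 3.074914
Δ = −N(−d₁) = -0.358204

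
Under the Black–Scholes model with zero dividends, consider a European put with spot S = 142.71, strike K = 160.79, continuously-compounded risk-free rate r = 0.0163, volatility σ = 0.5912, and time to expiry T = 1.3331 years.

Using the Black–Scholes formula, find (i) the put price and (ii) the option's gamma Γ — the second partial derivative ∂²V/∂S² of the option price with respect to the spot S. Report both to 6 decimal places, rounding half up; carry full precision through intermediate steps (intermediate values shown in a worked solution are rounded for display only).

σ√T = 0.5912·√1.3331 = 0.682599
d₁ = (ln(S/K) + (r+σ²/2)T) / (σ√T) = (ln(142.71/160.79) + (0.0163+0.5912²/2)·1.3331) / 0.682599 = (-0.119285 + 0.254700) / 0.682599 = 0.198383
d₂ = d₁ − σ√T = 0.198383 − 0.682599 = -0.484217
e^{−rT} = e^{−0.0163·1.3331} = 0.978505
N(−d₁) = 0.421373,  N(−d₂) = 0.685884
Put price V = K·e^{−rT}·N(−d₂) − S·N(−d₁) = 107.912722 − 60.134121 = 47.778600
φ(d₁) = (1/√(2π))·e^{−d₁²/2} = 0.391169
Γ = φ(d₁) / (S·σ·√T) = 0.004016

price = 47.778600
Γ = 0.004016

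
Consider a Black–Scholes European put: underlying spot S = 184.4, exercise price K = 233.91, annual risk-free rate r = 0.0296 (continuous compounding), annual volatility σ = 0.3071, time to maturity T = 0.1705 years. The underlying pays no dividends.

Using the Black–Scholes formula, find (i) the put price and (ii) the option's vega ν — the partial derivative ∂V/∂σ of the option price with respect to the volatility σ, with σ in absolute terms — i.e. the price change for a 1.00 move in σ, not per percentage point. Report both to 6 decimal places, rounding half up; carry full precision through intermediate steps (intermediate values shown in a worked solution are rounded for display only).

σ√T = 0.3071·√0.1705 = 0.126807
d₁ = (ln(S/K) + (r+σ²/2)T) / (σ√T) = (ln(184.4/233.91) + (0.0296+0.3071²/2)·0.1705) / 0.126807 = (-0.237829 + 0.013087) / 0.126807 = -1.772323
d₂ = d₁ − σ√T = -1.772323 − 0.126807 = -1.899130
e^{−rT} = e^{−0.0296·0.1705} = 0.994966
N(−d₁) = 0.961830,  N(−d₂) = 0.971226
Put price V = K·e^{−rT}·N(−d₂) − S·N(−d₁) = 226.035901 − 177.361366 = 48.674535
φ(d₁) = (1/√(2π))·e^{−d₁²/2} = 0.082951
ν = S·φ(d₁)·√T = 6.316050

price = 48.674535
ν = 6.316050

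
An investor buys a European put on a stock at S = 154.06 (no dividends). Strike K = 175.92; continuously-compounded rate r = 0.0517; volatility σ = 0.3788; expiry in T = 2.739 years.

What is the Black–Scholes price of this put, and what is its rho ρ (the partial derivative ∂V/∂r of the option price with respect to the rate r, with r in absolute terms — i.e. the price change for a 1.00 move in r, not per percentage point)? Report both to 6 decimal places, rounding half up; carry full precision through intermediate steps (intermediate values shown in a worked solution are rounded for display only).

σ√T = 0.3788·√2.739 = 0.626911
d₁ = (ln(S/K) + (r+σ²/2)T) / (σ√T) = (ln(154.06/175.92) + (0.0517+0.3788²/2)·2.739) / 0.626911 = (-0.132687 + 0.338115) / 0.626911 = 0.327683
d₂ = d₁ − σ√T = 0.327683 − 0.626911 = -0.299229
e^{−rT} = e^{−0.0517·2.739} = 0.867963
N(−d₁) = 0.371576,  N(−d₂) = 0.617617
Put price V = K·e^{−rT}·N(−d₂) − S·N(−d₁) = 94.305220 − 57.244972 = 37.060249
ρ = −K·T·e^{−rT}·N(−d₂) = -258.301999

price = 37.060249
ρ = -258.301999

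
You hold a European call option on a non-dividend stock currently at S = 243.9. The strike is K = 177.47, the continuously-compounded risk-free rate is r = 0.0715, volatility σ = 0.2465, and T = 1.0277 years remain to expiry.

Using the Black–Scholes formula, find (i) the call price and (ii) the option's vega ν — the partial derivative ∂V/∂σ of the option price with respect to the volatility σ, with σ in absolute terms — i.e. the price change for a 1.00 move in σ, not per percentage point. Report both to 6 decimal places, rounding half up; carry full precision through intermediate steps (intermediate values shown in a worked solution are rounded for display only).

price = 80.255940
ν = 23.596526

σ√T = 0.2465·√1.0277 = 0.249891
d₁ = (ln(S/K) + (r+σ²/2)T) / (σ√T) = (ln(243.9/177.47) + (0.0715+0.2465²/2)·1.0277) / 0.249891 = (0.317957 + 0.104703) / 0.249891 = 1.691379
d₂ = d₁ − σ√T = 1.691379 − 0.249891 = 1.441489
e^{−rT} = e^{−0.0715·1.0277} = 0.929154
N(d₁) = 0.954618,  N(d₂) = 0.925277
Call price V = S·N(d₁) − K·e^{−rT}·N(d₂) = 232.831283 − 152.575342 = 80.255940
φ(d₁) = (1/√(2π))·e^{−d₁²/2} = 0.095434
ν = S·φ(d₁)·√T = 23.596526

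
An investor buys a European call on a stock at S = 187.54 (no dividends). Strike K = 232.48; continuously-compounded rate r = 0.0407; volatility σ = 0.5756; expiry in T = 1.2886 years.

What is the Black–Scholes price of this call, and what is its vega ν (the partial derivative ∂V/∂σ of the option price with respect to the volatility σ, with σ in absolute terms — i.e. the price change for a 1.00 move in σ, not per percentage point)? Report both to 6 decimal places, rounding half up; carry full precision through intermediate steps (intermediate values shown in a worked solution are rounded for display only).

σ√T = 0.5756·√1.2886 = 0.653401
d₁ = (ln(S/K) + (r+σ²/2)T) / (σ√T) = (ln(187.54/232.48) + (0.0407+0.5756²/2)·1.2886) / 0.653401 = (-0.214812 + 0.265913) / 0.653401 = 0.078207
d₂ = d₁ − σ√T = 0.078207 − 0.653401 = -0.575194
e^{−rT} = e^{−0.0407·1.2886} = 0.948906
N(d₁) = 0.531168,  N(d₂) = 0.282580
Call price V = S·N(d₁) − K·e^{−rT}·N(d₂) = 99.615295 − 62.337585 = 37.277710
φ(d₁) = (1/√(2π))·e^{−d₁²/2} = 0.397724
ν = S·φ(d₁)·√T = 84.671041

price = 37.277710
ν = 84.671041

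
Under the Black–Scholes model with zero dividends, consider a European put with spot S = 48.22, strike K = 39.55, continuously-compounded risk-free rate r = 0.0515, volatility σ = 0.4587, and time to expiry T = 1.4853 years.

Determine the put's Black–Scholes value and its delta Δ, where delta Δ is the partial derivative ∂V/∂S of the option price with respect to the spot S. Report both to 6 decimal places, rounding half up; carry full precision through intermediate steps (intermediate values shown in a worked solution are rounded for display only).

price = 4.618165
Δ = -0.220382

σ√T = 0.4587·√1.4853 = 0.559031
d₁ = (ln(S/K) + (r+σ²/2)T) / (σ√T) = (ln(48.22/39.55) + (0.0515+0.4587²/2)·1.4853) / 0.559031 = (0.198208 + 0.232751) / 0.559031 = 0.770904
d₂ = d₁ − σ√T = 0.770904 − 0.559031 = 0.211873
e^{−rT} = e^{−0.0515·1.4853} = 0.926359
N(−d₁) = 0.220382,  N(−d₂) = 0.416103
Put price V = K·e^{−rT}·N(−d₂) − S·N(−d₁) = 15.244988 − 10.626823 = 4.618165
Δ = −N(−d₁) = -0.220382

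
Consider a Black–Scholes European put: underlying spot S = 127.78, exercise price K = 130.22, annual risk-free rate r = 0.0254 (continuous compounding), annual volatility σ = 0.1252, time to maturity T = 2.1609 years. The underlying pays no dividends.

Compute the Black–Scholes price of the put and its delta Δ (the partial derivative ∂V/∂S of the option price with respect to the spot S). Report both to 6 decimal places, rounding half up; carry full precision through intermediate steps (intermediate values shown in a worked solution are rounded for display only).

σ√T = 0.1252·√2.1609 = 0.184044
d₁ = (ln(S/K) + (r+σ²/2)T) / (σ√T) = (ln(127.78/130.22) + (0.0254+0.1252²/2)·2.1609) / 0.184044 = (-0.018915 + 0.071823) / 0.184044 = 0.287473
d₂ = d₁ − σ√T = 0.287473 − 0.184044 = 0.103429
e^{−rT} = e^{−0.0254·2.1609} = 0.946592
N(−d₁) = 0.386875,  N(−d₂) = 0.458811
Put price V = K·e^{−rT}·N(−d₂) − S·N(−d₁) = 56.555484 − 49.434903 = 7.120581
Δ = −N(−d₁) = -0.386875

price = 7.120581
Δ = -0.386875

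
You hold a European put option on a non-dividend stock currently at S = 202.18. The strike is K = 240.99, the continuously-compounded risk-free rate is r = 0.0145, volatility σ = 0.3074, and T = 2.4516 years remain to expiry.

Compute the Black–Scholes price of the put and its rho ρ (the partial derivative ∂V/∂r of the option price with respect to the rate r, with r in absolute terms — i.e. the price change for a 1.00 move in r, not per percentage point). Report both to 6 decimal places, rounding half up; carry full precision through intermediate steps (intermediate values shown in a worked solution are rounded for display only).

price = 58.238429
ρ = -400.554682

σ√T = 0.3074·√2.4516 = 0.481314
d₁ = (ln(S/K) + (r+σ²/2)T) / (σ√T) = (ln(202.18/240.99) + (0.0145+0.3074²/2)·2.4516) / 0.481314 = (-0.175597 + 0.151380) / 0.481314 = -0.050315
d₂ = d₁ − σ√T = -0.050315 − 0.481314 = -0.531629
e^{−rT} = e^{−0.0145·2.4516} = 0.965076
N(−d₁) = 0.520064,  N(−d₂) = 0.702508
Put price V = K·e^{−rT}·N(−d₂) − S·N(−d₁) = 163.385007 − 105.146578 = 58.238429
ρ = −K·T·e^{−rT}·N(−d₂) = -400.554682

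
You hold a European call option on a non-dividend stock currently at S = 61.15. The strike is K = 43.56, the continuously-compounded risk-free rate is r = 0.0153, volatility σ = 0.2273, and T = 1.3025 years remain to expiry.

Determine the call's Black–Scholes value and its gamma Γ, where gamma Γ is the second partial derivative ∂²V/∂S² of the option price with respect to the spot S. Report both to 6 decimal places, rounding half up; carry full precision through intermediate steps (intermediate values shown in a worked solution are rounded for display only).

price = 18.949554
Γ = 0.007993

σ√T = 0.2273·√1.3025 = 0.259411
d₁ = (ln(S/K) + (r+σ²/2)T) / (σ√T) = (ln(61.15/43.56) + (0.0153+0.2273²/2)·1.3025) / 0.259411 = (0.339191 + 0.053575) / 0.259411 = 1.514068
d₂ = d₁ − σ√T = 1.514068 − 0.259411 = 1.254657
e^{−rT} = e^{−0.0153·1.3025} = 0.980269
N(d₁) = 0.934996,  N(d₂) = 0.895198
Call price V = S·N(d₁) − K·e^{−rT}·N(d₂) = 57.174988 − 38.225434 = 18.949554
φ(d₁) = (1/√(2π))·e^{−d₁²/2} = 0.126801
Γ = φ(d₁) / (S·σ·√T) = 0.007993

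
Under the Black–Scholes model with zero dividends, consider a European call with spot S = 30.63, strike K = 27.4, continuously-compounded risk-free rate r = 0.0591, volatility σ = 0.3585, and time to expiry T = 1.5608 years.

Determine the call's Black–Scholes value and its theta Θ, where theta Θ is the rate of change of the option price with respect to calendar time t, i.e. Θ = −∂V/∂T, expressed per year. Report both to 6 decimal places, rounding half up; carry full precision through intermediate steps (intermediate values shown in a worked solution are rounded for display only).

σ√T = 0.3585·√1.5608 = 0.447881
d₁ = (ln(S/K) + (r+σ²/2)T) / (σ√T) = (ln(30.63/27.4) + (0.0591+0.3585²/2)·1.5608) / 0.447881 = (0.111437 + 0.192542) / 0.447881 = 0.678704
d₂ = d₁ − σ√T = 0.678704 − 0.447881 = 0.230823
e^{−rT} = e^{−0.0591·1.5608} = 0.911883
N(d₁) = 0.751337,  N(d₂) = 0.591274
Call price V = S·N(d₁) − K·e^{−rT}·N(d₂) = 23.013466 − 14.773336 = 8.240130
φ(d₁) = (1/√(2π))·e^{−d₁²/2} = 0.316872
Θ = −S·φ(d₁)·σ/(2√T) − r·K·e^{−rT}·N(d₂) = −1.392566 − 0.873104 = -2.265671

price = 8.240130
Θ = -2.265671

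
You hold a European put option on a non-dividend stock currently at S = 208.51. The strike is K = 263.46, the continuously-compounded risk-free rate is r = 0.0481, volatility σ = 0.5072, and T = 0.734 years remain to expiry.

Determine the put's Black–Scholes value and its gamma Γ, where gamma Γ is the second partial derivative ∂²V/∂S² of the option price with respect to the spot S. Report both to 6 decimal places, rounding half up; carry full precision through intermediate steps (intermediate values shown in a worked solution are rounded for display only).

price = 66.715383
Γ = 0.004278

σ√T = 0.5072·√0.734 = 0.434538
d₁ = (ln(S/K) + (r+σ²/2)T) / (σ√T) = (ln(208.51/263.46) + (0.0481+0.5072²/2)·0.734) / 0.434538 = (-0.233915 + 0.129717) / 0.434538 = -0.239790
d₂ = d₁ − σ√T = -0.239790 − 0.434538 = -0.674327
e^{−rT} = e^{−0.0481·0.734} = 0.965311
N(−d₁) = 0.594753,  N(−d₂) = 0.749948
Put price V = K·e^{−rT}·N(−d₂) − S·N(−d₁) = 190.727425 − 124.012042 = 66.715383
φ(d₁) = (1/√(2π))·e^{−d₁²/2} = 0.387636
Γ = φ(d₁) / (S·σ·√T) = 0.004278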